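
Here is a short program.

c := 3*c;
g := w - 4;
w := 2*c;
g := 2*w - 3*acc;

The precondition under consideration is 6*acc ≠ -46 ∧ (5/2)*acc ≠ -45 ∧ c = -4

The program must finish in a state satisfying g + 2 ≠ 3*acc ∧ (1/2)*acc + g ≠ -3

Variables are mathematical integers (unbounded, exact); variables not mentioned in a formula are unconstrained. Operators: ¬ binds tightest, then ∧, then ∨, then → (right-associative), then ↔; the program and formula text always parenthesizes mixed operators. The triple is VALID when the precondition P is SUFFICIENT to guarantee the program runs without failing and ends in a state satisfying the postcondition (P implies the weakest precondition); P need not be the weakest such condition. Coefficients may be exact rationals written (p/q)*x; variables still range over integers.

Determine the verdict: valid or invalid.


Working backward. After the program, the postcondition g + 2 ≠ 3*acc ∧ (1/2)*acc + g ≠ -3 must hold; in canonical form it is g ≠ 3*acc - 2 ∧ (1/2)*acc + g ≠ -3.
Before g := 2*w - 3*acc: 2*w ≠ 6*acc - 2 ∧ 2*w ≠ (5/2)*acc - 3
Before w := 2*c: 4*c ≠ 6*acc - 2 ∧ 4*c ≠ (5/2)*acc - 3
Before g := w - 4: 4*c ≠ 6*acc - 2 ∧ 4*c ≠ (5/2)*acc - 3
Before c := 3*c: 12*c ≠ 6*acc - 2 ∧ 12*c ≠ (5/2)*acc - 3
The weakest precondition is 12*c ≠ 6*acc - 2 ∧ 12*c ≠ (5/2)*acc - 3.
Check whether 6*acc ≠ -46 ∧ (5/2)*acc ≠ -45 ∧ c = -4 implies it.
Every state satisfying the precondition satisfies the weakest precondition: the implication holds.
Answer: valid


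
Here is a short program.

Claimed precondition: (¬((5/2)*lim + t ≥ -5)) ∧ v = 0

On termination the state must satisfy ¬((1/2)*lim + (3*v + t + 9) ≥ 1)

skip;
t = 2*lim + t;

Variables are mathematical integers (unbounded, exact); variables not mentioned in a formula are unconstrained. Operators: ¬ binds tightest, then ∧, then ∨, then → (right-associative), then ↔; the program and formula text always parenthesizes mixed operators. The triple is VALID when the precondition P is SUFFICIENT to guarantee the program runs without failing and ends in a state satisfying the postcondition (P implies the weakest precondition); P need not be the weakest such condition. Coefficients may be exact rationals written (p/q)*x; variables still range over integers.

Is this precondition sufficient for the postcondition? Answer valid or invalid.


Working backward. After the program, the postcondition ¬((1/2)*lim + (3*v + t + 9) ≥ 1) must hold; in canonical form it is ¬((1/2)*lim + t + 3*v ≥ -8).
Before t := 2*lim + t: ¬((5/2)*lim + t + 3*v ≥ -8)
Before skip: ¬((5/2)*lim + t + 3*v ≥ -8)
The weakest precondition is ¬((5/2)*lim + t + 3*v ≥ -8).
Check whether (¬((5/2)*lim + t ≥ -5)) ∧ v = 0 implies it.
Countermodel: at the initial state lim = 1, t = -8, v = 0, the precondition holds but the weakest precondition fails.
Answer: invalid


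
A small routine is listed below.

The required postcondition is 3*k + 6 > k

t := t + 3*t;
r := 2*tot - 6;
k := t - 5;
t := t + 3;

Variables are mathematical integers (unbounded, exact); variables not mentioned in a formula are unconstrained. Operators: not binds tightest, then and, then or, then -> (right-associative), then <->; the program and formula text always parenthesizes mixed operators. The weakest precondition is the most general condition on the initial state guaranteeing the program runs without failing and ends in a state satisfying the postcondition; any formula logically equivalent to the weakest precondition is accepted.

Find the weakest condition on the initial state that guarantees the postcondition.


Working backward. After the program, the postcondition 3*k + 6 > k must hold; in canonical form it is 2*k > -6.
Before t := t + 3: 2*k > -6
Before k := t - 5: 2*t > 4
Before r := 2*tot - 6: 2*t > 4
Before t := t + 3*t: 8*t > 4
Answer: WP = 8*t > 4


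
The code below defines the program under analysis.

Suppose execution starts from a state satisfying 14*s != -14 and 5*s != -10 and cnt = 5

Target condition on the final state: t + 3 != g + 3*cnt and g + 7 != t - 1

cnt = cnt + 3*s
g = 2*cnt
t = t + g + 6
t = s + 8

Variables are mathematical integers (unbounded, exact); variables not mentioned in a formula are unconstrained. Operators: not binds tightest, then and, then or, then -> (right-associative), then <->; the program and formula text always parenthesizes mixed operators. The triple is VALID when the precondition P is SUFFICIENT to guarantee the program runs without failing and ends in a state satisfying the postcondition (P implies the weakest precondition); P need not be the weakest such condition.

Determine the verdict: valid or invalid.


Working backward. After the program, the postcondition t + 3 != g + 3*cnt and g + 7 != t - 1 must hold; in canonical form it is t != 3*cnt + g - 3 and g != t - 8.
Before t := s + 8: s != 3*cnt + g - 11 and g != s
Before t := t + g + 6: s != 3*cnt + g - 11 and g != s
Before g := 2*cnt: s != 5*cnt - 11 and 2*cnt != s
Before cnt := cnt + 3*s: 5*cnt + 14*s != 11 and 2*cnt + 5*s != 0
The weakest precondition is 5*cnt + 14*s != 11 and 2*cnt + 5*s != 0.
Check whether 14*s != -14 and 5*s != -10 and cnt = 5 implies it.
Every state satisfying the precondition satisfies the weakest precondition: the implication holds.
Answer: valid


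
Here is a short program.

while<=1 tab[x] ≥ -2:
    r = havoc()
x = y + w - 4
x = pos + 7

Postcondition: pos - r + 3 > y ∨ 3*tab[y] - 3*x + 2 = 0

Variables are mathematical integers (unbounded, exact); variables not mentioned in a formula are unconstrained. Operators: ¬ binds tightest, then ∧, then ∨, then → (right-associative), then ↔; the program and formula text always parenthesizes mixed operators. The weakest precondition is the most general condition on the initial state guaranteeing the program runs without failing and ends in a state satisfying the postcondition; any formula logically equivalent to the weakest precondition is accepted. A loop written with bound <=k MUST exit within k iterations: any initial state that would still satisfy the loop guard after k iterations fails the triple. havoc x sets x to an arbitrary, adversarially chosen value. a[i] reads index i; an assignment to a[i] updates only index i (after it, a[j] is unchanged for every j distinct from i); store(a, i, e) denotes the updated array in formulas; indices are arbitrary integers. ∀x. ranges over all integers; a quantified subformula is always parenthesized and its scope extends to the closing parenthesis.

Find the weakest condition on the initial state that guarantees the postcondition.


Working backward. After the program, the postcondition pos - r + 3 > y ∨ 3*tab[y] - 3*x + 2 = 0 must hold; in canonical form it is pos > r + y - 3 ∨ 3*tab[y] = 3*x - 2.
Before x := pos + 7: pos > r + y - 3 ∨ 3*tab[y] = 3*pos + 19
Before x := y + w - 4: pos > r + y - 3 ∨ 3*tab[y] = 3*pos + 19
Before the loop (bound <=1), unroll the exhaustion recursion (WP_0 = exit-now case; WP_j = one more guarded iteration, up to j = 1):
  WP_0: (¬(tab[x] ≥ -2)) ∧ (pos > r + y - 3 ∨ 3*tab[y] = 3*pos + 19)
  WP_1: (tab[x] ≥ -2 → (∀r_1. ((¬(tab[x] ≥ -2)) ∧ (pos > r_1 + y - 3 ∨ 3*tab[y] = 3*pos + 19)))) ∧ ((¬(tab[x] ≥ -2)) → (pos > r + y - 3 ∨ 3*tab[y] = 3*pos + 19))
So before the loop: (tab[x] ≥ -2 → (∀r_1. ((¬(tab[x] ≥ -2)) ∧ (pos > r_1 + y - 3 ∨ 3*tab[y] = 3*pos + 19)))) ∧ ((¬(tab[x] ≥ -2)) → (pos > r + y - 3 ∨ 3*tab[y] = 3*pos + 19))
Answer: WP = (tab[x] ≥ -2 → (∀r_1. ((¬(tab[x] ≥ -2)) ∧ (pos > r_1 + y - 3 ∨ 3*tab[y] = 3*pos + 19)))) ∧ ((¬(tab[x] ≥ -2)) → (pos > r + y - 3 ∨ 3*tab[y] = 3*pos + 19))


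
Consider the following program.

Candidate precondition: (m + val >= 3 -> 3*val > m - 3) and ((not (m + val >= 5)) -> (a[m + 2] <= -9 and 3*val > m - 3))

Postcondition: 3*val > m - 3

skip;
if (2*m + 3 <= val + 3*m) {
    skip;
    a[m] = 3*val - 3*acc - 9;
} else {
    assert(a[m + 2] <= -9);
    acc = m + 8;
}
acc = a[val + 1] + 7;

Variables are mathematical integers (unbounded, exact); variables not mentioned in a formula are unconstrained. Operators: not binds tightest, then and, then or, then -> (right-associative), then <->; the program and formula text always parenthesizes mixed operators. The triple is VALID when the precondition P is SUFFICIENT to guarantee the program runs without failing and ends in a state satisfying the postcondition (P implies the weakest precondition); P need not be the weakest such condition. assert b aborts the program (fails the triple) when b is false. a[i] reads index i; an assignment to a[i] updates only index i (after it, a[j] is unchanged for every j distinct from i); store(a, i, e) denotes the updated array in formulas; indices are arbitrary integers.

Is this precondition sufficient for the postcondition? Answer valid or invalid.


Working backward. After the program, 3*val > m - 3 must hold.
Before acc := a[val + 1] + 7: 3*val > m - 3
Then branch requires 3*val > m - 3; else branch requires a[m + 2] <= -9 and 3*val > m - 3.
Before the if: (m + val >= 3 -> 3*val > m - 3) and ((not (m + val >= 3)) -> (a[m + 2] <= -9 and 3*val > m - 3))
Before skip: (m + val >= 3 -> 3*val > m - 3) and ((not (m + val >= 3)) -> (a[m + 2] <= -9 and 3*val > m - 3))
The weakest precondition is (m + val >= 3 -> 3*val > m - 3) and ((not (m + val >= 3)) -> (a[m + 2] <= -9 and 3*val > m - 3)).
Check whether (m + val >= 3 -> 3*val > m - 3) and ((not (m + val >= 5)) -> (a[m + 2] <= -9 and 3*val > m - 3)) implies it.
Every state satisfying the precondition satisfies the weakest precondition: the implication holds.
Answer: valid


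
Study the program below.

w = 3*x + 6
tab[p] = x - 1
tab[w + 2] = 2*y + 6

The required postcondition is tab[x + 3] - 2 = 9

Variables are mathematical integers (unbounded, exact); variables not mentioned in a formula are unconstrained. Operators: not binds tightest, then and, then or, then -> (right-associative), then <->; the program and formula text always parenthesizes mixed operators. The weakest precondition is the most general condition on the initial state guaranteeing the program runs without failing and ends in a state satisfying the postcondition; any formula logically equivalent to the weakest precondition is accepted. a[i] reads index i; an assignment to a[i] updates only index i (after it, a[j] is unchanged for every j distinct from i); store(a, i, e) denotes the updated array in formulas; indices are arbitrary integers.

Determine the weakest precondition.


Working backward. After the program, the postcondition tab[x + 3] - 2 = 9 must hold; in canonical form it is tab[x + 3] = 11.
Before tab[w + 2] := 2*y + 6: store(tab, w + 2, 2*y + 6)[x + 3] = 11
Before tab[p] := x - 1: store(store(tab, p, x - 1), w + 2, 2*y + 6)[x + 3] = 11
Before w := 3*x + 6: store(store(tab, p, x - 1), 3*x + 8, 2*y + 6)[x + 3] = 11
Answer: WP = store(store(tab, p, x - 1), 3*x + 8, 2*y + 6)[x + 3] = 11


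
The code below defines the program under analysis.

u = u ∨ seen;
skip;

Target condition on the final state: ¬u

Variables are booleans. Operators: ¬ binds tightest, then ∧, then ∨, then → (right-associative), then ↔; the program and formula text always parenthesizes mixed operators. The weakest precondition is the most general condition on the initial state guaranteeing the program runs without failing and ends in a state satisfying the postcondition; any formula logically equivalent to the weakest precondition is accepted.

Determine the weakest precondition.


Working backward. After the program, ¬u must hold.
Before skip: ¬u
Before u := u ∨ seen: ¬(u ∨ seen)
Answer: WP = ¬(u ∨ seen)


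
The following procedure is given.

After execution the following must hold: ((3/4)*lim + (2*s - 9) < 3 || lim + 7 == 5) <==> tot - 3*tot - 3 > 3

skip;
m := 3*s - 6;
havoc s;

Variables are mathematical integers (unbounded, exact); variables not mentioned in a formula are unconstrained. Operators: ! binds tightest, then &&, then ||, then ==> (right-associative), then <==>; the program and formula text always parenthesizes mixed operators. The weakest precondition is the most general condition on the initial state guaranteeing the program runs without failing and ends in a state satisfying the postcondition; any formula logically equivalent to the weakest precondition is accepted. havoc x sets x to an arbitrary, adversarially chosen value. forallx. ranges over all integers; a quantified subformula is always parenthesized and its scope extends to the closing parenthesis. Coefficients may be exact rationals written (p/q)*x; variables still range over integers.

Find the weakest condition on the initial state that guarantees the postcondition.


Working backward. After the program, the postcondition ((3/4)*lim + (2*s - 9) < 3 || lim + 7 == 5) <==> tot - 3*tot - 3 > 3 must hold; in canonical form it is ((3/4)*lim + 2*s < 12 || lim == -2) <==> 2*tot < -6.
Before havoc s: forall s_1. (((3/4)*lim + 2*s_1 < 12 || lim == -2) <==> 2*tot < -6)
Before m := 3*s - 6: forall s_1. (((3/4)*lim + 2*s_1 < 12 || lim == -2) <==> 2*tot < -6)
Before skip: forall s_1. (((3/4)*lim + 2*s_1 < 12 || lim == -2) <==> 2*tot < -6)
Answer: WP = forall s_1. (((3/4)*lim + 2*s_1 < 12 || lim == -2) <==> 2*tot < -6)


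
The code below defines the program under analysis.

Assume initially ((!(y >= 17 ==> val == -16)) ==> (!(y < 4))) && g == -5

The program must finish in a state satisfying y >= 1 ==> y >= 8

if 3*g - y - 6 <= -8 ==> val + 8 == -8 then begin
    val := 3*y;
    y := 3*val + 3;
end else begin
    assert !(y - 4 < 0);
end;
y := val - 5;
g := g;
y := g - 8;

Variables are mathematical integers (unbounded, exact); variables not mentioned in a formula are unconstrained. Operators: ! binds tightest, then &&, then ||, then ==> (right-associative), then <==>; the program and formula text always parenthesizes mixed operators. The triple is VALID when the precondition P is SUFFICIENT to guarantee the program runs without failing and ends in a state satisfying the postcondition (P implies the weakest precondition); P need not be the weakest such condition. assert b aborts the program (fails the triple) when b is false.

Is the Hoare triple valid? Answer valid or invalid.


Working backward. After the program, y >= 1 ==> y >= 8 must hold.
Before y := g - 8: g >= 9 ==> g >= 16
Before g := g: g >= 9 ==> g >= 16
Before y := val - 5: g >= 9 ==> g >= 16
Then branch requires g >= 9 ==> g >= 16; else branch requires (!(y < 4)) && (g >= 9 ==> g >= 16).
Before the if: ((3*g <= y - 2 ==> val == -16) ==> (g >= 9 ==> g >= 16)) && ((!(3*g <= y - 2 ==> val == -16)) ==> ((!(y < 4)) && (g >= 9 ==> g >= 16)))
The weakest precondition is ((3*g <= y - 2 ==> val == -16) ==> (g >= 9 ==> g >= 16)) && ((!(3*g <= y - 2 ==> val == -16)) ==> ((!(y < 4)) && (g >= 9 ==> g >= 16))).
Check whether ((!(y >= 17 ==> val == -16)) ==> (!(y < 4))) && g == -5 implies it.
Countermodel: at the initial state g = -5, val = -15, y = -13, the precondition holds but the weakest precondition fails.
Answer: invalid


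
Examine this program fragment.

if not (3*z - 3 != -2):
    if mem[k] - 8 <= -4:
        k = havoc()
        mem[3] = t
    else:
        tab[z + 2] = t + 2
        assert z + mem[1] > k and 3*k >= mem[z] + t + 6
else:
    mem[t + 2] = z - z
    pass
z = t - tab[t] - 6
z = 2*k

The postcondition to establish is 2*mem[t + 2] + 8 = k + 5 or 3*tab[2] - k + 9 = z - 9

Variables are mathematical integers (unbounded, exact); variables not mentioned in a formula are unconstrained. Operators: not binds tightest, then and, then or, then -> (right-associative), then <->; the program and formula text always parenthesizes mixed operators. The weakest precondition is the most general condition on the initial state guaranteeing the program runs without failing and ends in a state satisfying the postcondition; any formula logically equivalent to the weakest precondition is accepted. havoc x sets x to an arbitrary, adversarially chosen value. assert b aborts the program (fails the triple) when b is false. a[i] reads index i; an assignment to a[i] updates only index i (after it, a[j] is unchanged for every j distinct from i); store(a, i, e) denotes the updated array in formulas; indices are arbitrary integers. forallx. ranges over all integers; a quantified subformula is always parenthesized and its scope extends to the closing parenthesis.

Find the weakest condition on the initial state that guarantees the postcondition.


Working backward. After the program, the postcondition 2*mem[t + 2] + 8 = k + 5 or 3*tab[2] - k + 9 = z - 9 must hold; in canonical form it is 2*mem[t + 2] = k - 3 or 3*tab[2] = k + z - 18.
Before z := 2*k: 2*mem[t + 2] = k - 3 or 3*tab[2] = 3*k - 18
Before z := t - tab[t] - 6: 2*mem[t + 2] = k - 3 or 3*tab[2] = 3*k - 18
Then branch requires (mem[k] <= 4 -> (forall k_1. (2*store(mem, 3, t)[t + 2] = k_1 - 3 or 3*tab[2] = 3*k_1 - 18))) and ((not (mem[k] <= 4)) -> (mem[1] + z > k and 3*k >= mem[z] + t + 6 and (2*mem[t + 2] = k - 3 or 3*store(tab, z + 2, t + 2)[2] = 3*k - 18))); else branch requires 2*store(mem, t + 2, 0)[t + 2] = k - 3 or 3*tab[2] = 3*k - 18.
Before the if: ((not (3*z != 1)) -> ((mem[k] <= 4 -> (forall k_1. (2*store(mem, 3, t)[t + 2] = k_1 - 3 or 3*tab[2] = 3*k_1 - 18))) and ((not (mem[k] <= 4)) -> (mem[1] + z > k and 3*k >= mem[z] + t + 6 and (2*mem[t + 2] = k - 3 or 3*store(tab, z + 2, t + 2)[2] = 3*k - 18))))) and (3*z != 1 -> (2*store(mem, t + 2, 0)[t + 2] = k - 3 or 3*tab[2] = 3*k - 18))
Answer: WP = ((not (3*z != 1)) -> ((mem[k] <= 4 -> (forall k_1. (2*store(mem, 3, t)[t + 2] = k_1 - 3 or 3*tab[2] = 3*k_1 - 18))) and ((not (mem[k] <= 4)) -> (mem[1] + z > k and 3*k >= mem[z] + t + 6 and (2*mem[t + 2] = k - 3 or 3*store(tab, z + 2, t + 2)[2] = 3*k - 18))))) and (3*z != 1 -> (2*store(mem, t + 2, 0)[t + 2] = k - 3 or 3*tab[2] = 3*k - 18))


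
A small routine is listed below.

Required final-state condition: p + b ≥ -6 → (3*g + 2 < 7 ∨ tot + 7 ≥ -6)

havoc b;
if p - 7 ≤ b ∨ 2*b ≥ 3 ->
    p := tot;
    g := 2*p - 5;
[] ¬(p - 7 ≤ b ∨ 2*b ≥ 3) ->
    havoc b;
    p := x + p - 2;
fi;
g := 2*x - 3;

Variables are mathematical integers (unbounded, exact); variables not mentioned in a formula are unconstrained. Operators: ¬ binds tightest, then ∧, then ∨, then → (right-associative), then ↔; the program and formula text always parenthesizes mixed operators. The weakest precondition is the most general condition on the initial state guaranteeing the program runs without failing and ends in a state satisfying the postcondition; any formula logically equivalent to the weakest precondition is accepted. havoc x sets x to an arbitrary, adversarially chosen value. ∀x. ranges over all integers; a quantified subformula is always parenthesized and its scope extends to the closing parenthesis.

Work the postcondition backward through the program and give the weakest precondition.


Working backward. After the program, the postcondition p + b ≥ -6 → (3*g + 2 < 7 ∨ tot + 7 ≥ -6) must hold; in canonical form it is b + p ≥ -6 → (3*g < 5 ∨ tot ≥ -13).
Before g := 2*x - 3: b + p ≥ -6 → (6*x < 14 ∨ tot ≥ -13)
Then branch requires b + tot ≥ -6 → (6*x < 14 ∨ tot ≥ -13); else branch requires ∀b_1. (b_1 + p + x ≥ -4 → (6*x < 14 ∨ tot ≥ -13)).
Before the if: ((p ≤ b + 7 ∨ 2*b ≥ 3) → (b + tot ≥ -6 → (6*x < 14 ∨ tot ≥ -13))) ∧ ((¬(p ≤ b + 7 ∨ 2*b ≥ 3)) → (∀b_1. (b_1 + p + x ≥ -4 → (6*x < 14 ∨ tot ≥ -13))))
Before havoc b: ∀b_2. (((p ≤ b_2 + 7 ∨ 2*b_2 ≥ 3) → (b_2 + tot ≥ -6 → (6*x < 14 ∨ tot ≥ -13))) ∧ ((¬(p ≤ b_2 + 7 ∨ 2*b_2 ≥ 3)) → (∀b_1. (b_1 + p + x ≥ -4 → (6*x < 14 ∨ tot ≥ -13)))))
Answer: WP = ∀b_2. (((p ≤ b_2 + 7 ∨ 2*b_2 ≥ 3) → (b_2 + tot ≥ -6 → (6*x < 14 ∨ tot ≥ -13))) ∧ ((¬(p ≤ b_2 + 7 ∨ 2*b_2 ≥ 3)) → (∀b_1. (b_1 + p + x ≥ -4 → (6*x < 14 ∨ tot ≥ -13)))))


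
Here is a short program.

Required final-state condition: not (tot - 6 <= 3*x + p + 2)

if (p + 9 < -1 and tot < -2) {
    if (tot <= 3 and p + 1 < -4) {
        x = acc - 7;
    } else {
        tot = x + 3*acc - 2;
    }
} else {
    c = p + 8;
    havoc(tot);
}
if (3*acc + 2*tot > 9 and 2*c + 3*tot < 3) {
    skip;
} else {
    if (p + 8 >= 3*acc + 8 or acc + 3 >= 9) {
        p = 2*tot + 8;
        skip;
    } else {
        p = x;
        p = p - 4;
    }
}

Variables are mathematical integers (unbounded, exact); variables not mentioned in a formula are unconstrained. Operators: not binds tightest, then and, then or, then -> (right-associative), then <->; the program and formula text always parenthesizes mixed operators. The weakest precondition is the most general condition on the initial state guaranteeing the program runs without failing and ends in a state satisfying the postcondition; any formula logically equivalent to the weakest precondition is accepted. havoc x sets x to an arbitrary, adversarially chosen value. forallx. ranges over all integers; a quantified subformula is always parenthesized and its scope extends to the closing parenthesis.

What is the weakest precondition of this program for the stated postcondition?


Working backward. After the program, the postcondition not (tot - 6 <= 3*x + p + 2) must hold; in canonical form it is not (tot <= p + 3*x + 8).
Then branch requires not (tot <= p + 3*x + 8); else branch requires ((p >= 3*acc or acc >= 6) -> (not (tot + 3*x >= -16))) and ((not (p >= 3*acc or acc >= 6)) -> (not (tot <= 4*x + 4))).
Before the if: ((3*acc + 2*tot > 9 and 2*c + 3*tot < 3) -> (not (tot <= p + 3*x + 8))) and ((not (3*acc + 2*tot > 9 and 2*c + 3*tot < 3)) -> (((p >= 3*acc or acc >= 6) -> (not (tot + 3*x >= -16))) and ((not (p >= 3*acc or acc >= 6)) -> (not (tot <= 4*x + 4)))))
Then branch requires ((tot <= 3 and p < -5) -> (((3*acc + 2*tot > 9 and 2*c + 3*tot < 3) -> (not (tot <= 3*acc + p - 13))) and ((not (3*acc + 2*tot > 9 and 2*c + 3*tot < 3)) -> (((p >= 3*acc or acc >= 6) -> (not (3*acc + tot >= 5))) and ((not (p >= 3*acc or acc >= 6)) -> (not (tot <= 4*acc - 24))))))) and ((not (tot <= 3 and p < -5)) -> (((9*acc + 2*x > 13 and 9*acc + 2*c + 3*x < 9) -> (not (3*acc <= p + 2*x + 10))) and ((not (9*acc + 2*x > 13 and 9*acc + 2*c + 3*x < 9)) -> (((p >= 3*acc or acc >= 6) -> (not (3*acc + 4*x >= -14))) and ((not (p >= 3*acc or acc >= 6)) -> (not (3*acc <= 3*x + 6))))))); else branch requires forall tot_1. (((3*acc + 2*tot_1 > 9 and 2*p + 3*tot_1 < -13) -> (not (tot_1 <= p + 3*x + 8))) and ((not (3*acc + 2*tot_1 > 9 and 2*p + 3*tot_1 < -13)) -> (((p >= 3*acc or acc >= 6) -> (not (tot_1 + 3*x >= -16))) and ((not (p >= 3*acc or acc >= 6)) -> (not (tot_1 <= 4*x + 4)))))).
Before the if: ((p < -10 and tot < -2) -> (((tot <= 3 and p < -5) -> (((3*acc + 2*tot > 9 and 2*c + 3*tot < 3) -> (not (tot <= 3*acc + p - 13))) and ((not (3*acc + 2*tot > 9 and 2*c + 3*tot < 3)) -> (((p >= 3*acc or acc >= 6) -> (not (3*acc + tot >= 5))) and ((not (p >= 3*acc or acc >= 6)) -> (not (tot <= 4*acc - 24))))))) and ((not (tot <= 3 and p < -5)) -> (((9*acc + 2*x > 13 and 9*acc + 2*c + 3*x < 9) -> (not (3*acc <= p + 2*x + 10))) and ((not (9*acc + 2*x > 13 and 9*acc + 2*c + 3*x < 9)) -> (((p >= 3*acc or acc >= 6) -> (not (3*acc + 4*x >= -14))) and ((not (p >= 3*acc or acc >= 6)) -> (not (3*acc <= 3*x + 6))))))))) and ((not (p < -10 and tot < -2)) -> (forall tot_1. (((3*acc + 2*tot_1 > 9 and 2*p + 3*tot_1 < -13) -> (not (tot_1 <= p + 3*x + 8))) and ((not (3*acc + 2*tot_1 > 9 and 2*p + 3*tot_1 < -13)) -> (((p >= 3*acc or acc >= 6) -> (not (tot_1 + 3*x >= -16))) and ((not (p >= 3*acc or acc >= 6)) -> (not (tot_1 <= 4*x + 4))))))))
Answer: WP = ((p < -10 and tot < -2) -> (((tot <= 3 and p < -5) -> (((3*acc + 2*tot > 9 and 2*c + 3*tot < 3) -> (not (tot <= 3*acc + p - 13))) and ((not (3*acc + 2*tot > 9 and 2*c + 3*tot < 3)) -> (((p >= 3*acc or acc >= 6) -> (not (3*acc + tot >= 5))) and ((not (p >= 3*acc or acc >= 6)) -> (not (tot <= 4*acc - 24))))))) and ((not (tot <= 3 and p < -5)) -> (((9*acc + 2*x > 13 and 9*acc + 2*c + 3*x < 9) -> (not (3*acc <= p + 2*x + 10))) and ((not (9*acc + 2*x > 13 and 9*acc + 2*c + 3*x < 9)) -> (((p >= 3*acc or acc >= 6) -> (not (3*acc + 4*x >= -14))) and ((not (p >= 3*acc or acc >= 6)) -> (not (3*acc <= 3*x + 6))))))))) and ((not (p < -10 and tot < -2)) -> (forall tot_1. (((3*acc + 2*tot_1 > 9 and 2*p + 3*tot_1 < -13) -> (not (tot_1 <= p + 3*x + 8))) and ((not (3*acc + 2*tot_1 > 9 and 2*p + 3*tot_1 < -13)) -> (((p >= 3*acc or acc >= 6) -> (not (tot_1 + 3*x >= -16))) and ((not (p >= 3*acc or acc >= 6)) -> (not (tot_1 <= 4*x + 4))))))))


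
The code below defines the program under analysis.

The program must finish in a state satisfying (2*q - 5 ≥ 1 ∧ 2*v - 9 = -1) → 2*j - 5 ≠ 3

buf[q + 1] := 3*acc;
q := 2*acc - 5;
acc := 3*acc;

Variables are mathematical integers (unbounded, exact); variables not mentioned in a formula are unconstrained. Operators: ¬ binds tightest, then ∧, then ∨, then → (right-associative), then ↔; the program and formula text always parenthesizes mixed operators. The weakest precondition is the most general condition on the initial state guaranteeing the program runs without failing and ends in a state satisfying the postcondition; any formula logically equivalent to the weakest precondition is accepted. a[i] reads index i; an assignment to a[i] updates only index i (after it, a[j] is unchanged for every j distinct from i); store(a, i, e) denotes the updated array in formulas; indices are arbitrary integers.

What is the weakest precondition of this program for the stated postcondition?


Working backward. After the program, the postcondition (2*q - 5 ≥ 1 ∧ 2*v - 9 = -1) → 2*j - 5 ≠ 3 must hold; in canonical form it is (2*q ≥ 6 ∧ 2*v = 8) → 2*j ≠ 8.
Before acc := 3*acc: (2*q ≥ 6 ∧ 2*v = 8) → 2*j ≠ 8
Before q := 2*acc - 5: (4*acc ≥ 16 ∧ 2*v = 8) → 2*j ≠ 8
Before buf[q + 1] := 3*acc: (4*acc ≥ 16 ∧ 2*v = 8) → 2*j ≠ 8
Answer: WP = (4*acc ≥ 16 ∧ 2*v = 8) → 2*j ≠ 8


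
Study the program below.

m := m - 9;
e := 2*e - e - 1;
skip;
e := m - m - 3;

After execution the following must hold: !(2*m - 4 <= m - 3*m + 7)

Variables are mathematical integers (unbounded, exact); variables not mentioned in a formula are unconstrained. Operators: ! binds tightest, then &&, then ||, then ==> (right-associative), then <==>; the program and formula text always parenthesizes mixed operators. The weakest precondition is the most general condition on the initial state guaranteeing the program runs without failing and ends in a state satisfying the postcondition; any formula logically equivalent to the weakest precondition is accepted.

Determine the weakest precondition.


Working backward. After the program, the postcondition !(2*m - 4 <= m - 3*m + 7) must hold; in canonical form it is !(4*m <= 11).
Before e := m - m - 3: !(4*m <= 11)
Before skip: !(4*m <= 11)
Before e := 2*e - e - 1: !(4*m <= 11)
Before m := m - 9: !(4*m <= 47)
Answer: WP = !(4*m <= 47)


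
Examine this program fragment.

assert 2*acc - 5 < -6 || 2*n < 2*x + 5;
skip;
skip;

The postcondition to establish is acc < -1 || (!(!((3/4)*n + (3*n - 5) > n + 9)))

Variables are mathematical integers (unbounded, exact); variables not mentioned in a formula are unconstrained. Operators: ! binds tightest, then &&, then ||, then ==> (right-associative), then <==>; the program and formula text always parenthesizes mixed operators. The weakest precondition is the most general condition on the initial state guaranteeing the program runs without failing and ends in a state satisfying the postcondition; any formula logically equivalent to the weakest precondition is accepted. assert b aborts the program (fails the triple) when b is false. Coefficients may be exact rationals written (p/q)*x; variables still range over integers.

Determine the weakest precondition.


Working backward. After the program, the postcondition acc < -1 || (!(!((3/4)*n + (3*n - 5) > n + 9))) must hold; in canonical form it is acc < -1 || (11/4)*n > 14.
Before skip: acc < -1 || (11/4)*n > 14
Before skip: acc < -1 || (11/4)*n > 14
Before assert 2*acc - 5 < -6 || 2*n < 2*x + 5: (2*acc < -1 || 2*n < 2*x + 5) && (acc < -1 || (11/4)*n > 14)
Answer: WP = (2*acc < -1 || 2*n < 2*x + 5) && (acc < -1 || (11/4)*n > 14)


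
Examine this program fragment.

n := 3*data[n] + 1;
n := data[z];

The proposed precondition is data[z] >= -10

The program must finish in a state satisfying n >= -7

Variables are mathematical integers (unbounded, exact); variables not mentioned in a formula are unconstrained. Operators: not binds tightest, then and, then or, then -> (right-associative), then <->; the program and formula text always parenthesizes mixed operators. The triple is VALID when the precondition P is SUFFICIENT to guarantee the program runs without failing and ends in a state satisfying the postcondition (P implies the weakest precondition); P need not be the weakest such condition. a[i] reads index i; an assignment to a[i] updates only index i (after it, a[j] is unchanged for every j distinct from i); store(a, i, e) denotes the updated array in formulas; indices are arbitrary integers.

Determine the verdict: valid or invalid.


Working backward. After the program, n >= -7 must hold.
Before n := data[z]: data[z] >= -7
Before n := 3*data[n] + 1: data[z] >= -7
The weakest precondition is data[z] >= -7.
Check whether data[z] >= -10 implies it.
Countermodel: at the initial state data = {[0] = -8, elsewhere -8}, z = 0, the precondition holds but the weakest precondition fails.
Answer: invalid


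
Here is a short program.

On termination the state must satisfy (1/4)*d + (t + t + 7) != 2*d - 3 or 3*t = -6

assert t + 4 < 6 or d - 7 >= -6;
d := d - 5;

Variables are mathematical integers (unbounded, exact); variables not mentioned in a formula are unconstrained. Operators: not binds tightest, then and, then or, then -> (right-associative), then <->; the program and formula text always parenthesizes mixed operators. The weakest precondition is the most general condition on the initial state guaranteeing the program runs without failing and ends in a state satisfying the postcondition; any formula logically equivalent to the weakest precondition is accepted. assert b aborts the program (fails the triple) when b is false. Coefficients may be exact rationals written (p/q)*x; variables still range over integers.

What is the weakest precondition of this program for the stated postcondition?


Working backward. After the program, the postcondition (1/4)*d + (t + t + 7) != 2*d - 3 or 3*t = -6 must hold; in canonical form it is 2*t != (7/4)*d - 10 or 3*t = -6.
Before d := d - 5: 2*t != (7/4)*d - 75/4 or 3*t = -6
Before assert t + 4 < 6 or d - 7 >= -6: (t < 2 or d >= 1) and (2*t != (7/4)*d - 75/4 or 3*t = -6)
Answer: WP = (t < 2 or d >= 1) and (2*t != (7/4)*d - 75/4 or 3*t = -6)


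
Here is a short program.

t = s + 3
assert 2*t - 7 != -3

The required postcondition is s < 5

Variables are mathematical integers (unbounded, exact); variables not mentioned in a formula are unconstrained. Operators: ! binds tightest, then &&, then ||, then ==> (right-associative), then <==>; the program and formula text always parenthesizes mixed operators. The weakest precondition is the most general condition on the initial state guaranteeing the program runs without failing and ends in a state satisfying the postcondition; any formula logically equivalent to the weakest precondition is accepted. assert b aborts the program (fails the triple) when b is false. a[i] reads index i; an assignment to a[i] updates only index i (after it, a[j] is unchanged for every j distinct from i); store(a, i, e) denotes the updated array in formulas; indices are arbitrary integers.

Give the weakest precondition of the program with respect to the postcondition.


Working backward. After the program, s < 5 must hold.
Before assert 2*t - 7 != -3: 2*t != 4 && s < 5
Before t := s + 3: 2*s != -2 && s < 5
Answer: WP = 2*s != -2 && s < 5


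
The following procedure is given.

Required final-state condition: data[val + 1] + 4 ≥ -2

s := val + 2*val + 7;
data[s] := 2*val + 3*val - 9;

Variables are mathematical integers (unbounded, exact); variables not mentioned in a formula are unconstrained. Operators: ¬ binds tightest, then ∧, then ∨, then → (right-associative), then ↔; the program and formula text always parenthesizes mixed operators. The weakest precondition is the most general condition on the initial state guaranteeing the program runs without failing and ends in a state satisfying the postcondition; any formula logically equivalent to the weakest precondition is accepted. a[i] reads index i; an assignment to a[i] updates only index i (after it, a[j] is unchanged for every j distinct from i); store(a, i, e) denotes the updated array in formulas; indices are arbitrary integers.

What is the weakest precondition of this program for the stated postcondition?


Working backward. After the program, the postcondition data[val + 1] + 4 ≥ -2 must hold; in canonical form it is data[val + 1] ≥ -6.
Before data[s] := 2*val + 3*val - 9: store(data, s, 5*val - 9)[val + 1] ≥ -6
Before s := val + 2*val + 7: store(data, 3*val + 7, 5*val - 9)[val + 1] ≥ -6
Answer: WP = store(data, 3*val + 7, 5*val - 9)[val + 1] ≥ -6


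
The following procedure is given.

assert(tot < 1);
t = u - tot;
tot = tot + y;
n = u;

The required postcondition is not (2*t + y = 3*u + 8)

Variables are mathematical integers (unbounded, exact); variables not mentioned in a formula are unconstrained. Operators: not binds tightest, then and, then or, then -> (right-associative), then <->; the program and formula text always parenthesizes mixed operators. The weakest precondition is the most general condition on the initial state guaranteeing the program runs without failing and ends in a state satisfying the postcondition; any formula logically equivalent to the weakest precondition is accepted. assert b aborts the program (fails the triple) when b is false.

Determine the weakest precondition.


Working backward. After the program, not (2*t + y = 3*u + 8) must hold.
Before n := u: not (2*t + y = 3*u + 8)
Before tot := tot + y: not (2*t + y = 3*u + 8)
Before t := u - tot: not (y = 2*tot + u + 8)
Before assert tot < 1: tot < 1 and (not (y = 2*tot + u + 8))
Answer: WP = tot < 1 and (not (y = 2*tot + u + 8))


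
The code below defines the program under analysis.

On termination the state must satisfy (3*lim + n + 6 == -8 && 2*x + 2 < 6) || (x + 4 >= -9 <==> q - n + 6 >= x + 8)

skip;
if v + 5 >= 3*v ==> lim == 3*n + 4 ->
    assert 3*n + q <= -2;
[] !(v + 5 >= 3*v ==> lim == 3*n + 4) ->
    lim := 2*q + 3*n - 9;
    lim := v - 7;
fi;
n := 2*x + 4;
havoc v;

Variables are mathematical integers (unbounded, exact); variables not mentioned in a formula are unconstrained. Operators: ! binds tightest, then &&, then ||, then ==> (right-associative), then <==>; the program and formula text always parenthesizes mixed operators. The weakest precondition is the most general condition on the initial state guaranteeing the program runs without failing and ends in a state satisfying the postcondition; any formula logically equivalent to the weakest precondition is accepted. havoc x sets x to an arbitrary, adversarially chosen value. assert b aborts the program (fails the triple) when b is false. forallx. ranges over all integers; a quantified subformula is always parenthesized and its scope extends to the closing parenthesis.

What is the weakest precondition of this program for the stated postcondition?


Working backward. After the program, the postcondition (3*lim + n + 6 == -8 && 2*x + 2 < 6) || (x + 4 >= -9 <==> q - n + 6 >= x + 8) must hold; in canonical form it is (3*lim + n == -14 && 2*x < 4) || (x >= -13 <==> q >= n + x + 2).
Before havoc v: (3*lim + n == -14 && 2*x < 4) || (x >= -13 <==> q >= n + x + 2)
Before n := 2*x + 4: (3*lim + 2*x == -18 && 2*x < 4) || (x >= -13 <==> q >= 3*x + 6)
Then branch requires 3*n + q <= -2 && ((3*lim + 2*x == -18 && 2*x < 4) || (x >= -13 <==> q >= 3*x + 6)); else branch requires (3*v + 2*x == 3 && 2*x < 4) || (x >= -13 <==> q >= 3*x + 6).
Before the if: ((2*v <= 5 ==> lim == 3*n + 4) ==> (3*n + q <= -2 && ((3*lim + 2*x == -18 && 2*x < 4) || (x >= -13 <==> q >= 3*x + 6)))) && ((!(2*v <= 5 ==> lim == 3*n + 4)) ==> ((3*v + 2*x == 3 && 2*x < 4) || (x >= -13 <==> q >= 3*x + 6)))
Before skip: ((2*v <= 5 ==> lim == 3*n + 4) ==> (3*n + q <= -2 && ((3*lim + 2*x == -18 && 2*x < 4) || (x >= -13 <==> q >= 3*x + 6)))) && ((!(2*v <= 5 ==> lim == 3*n + 4)) ==> ((3*v + 2*x == 3 && 2*x < 4) || (x >= -13 <==> q >= 3*x + 6)))
Answer: WP = ((2*v <= 5 ==> lim == 3*n + 4) ==> (3*n + q <= -2 && ((3*lim + 2*x == -18 && 2*x < 4) || (x >= -13 <==> q >= 3*x + 6)))) && ((!(2*v <= 5 ==> lim == 3*n + 4)) ==> ((3*v + 2*x == 3 && 2*x < 4) || (x >= -13 <==> q >= 3*x + 6)))


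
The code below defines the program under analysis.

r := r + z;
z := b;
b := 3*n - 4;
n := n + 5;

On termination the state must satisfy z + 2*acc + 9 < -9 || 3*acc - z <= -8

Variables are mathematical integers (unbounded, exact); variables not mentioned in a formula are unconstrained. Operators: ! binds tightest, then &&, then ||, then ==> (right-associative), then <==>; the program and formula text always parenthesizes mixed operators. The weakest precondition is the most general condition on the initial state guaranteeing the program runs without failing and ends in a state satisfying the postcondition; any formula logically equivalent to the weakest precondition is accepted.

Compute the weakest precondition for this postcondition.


Working backward. After the program, the postcondition z + 2*acc + 9 < -9 || 3*acc - z <= -8 must hold; in canonical form it is 2*acc + z < -18 || 3*acc <= z - 8.
Before n := n + 5: 2*acc + z < -18 || 3*acc <= z - 8
Before b := 3*n - 4: 2*acc + z < -18 || 3*acc <= z - 8
Before z := b: 2*acc + b < -18 || 3*acc <= b - 8
Before r := r + z: 2*acc + b < -18 || 3*acc <= b - 8
Answer: WP = 2*acc + b < -18 || 3*acc <= b - 8


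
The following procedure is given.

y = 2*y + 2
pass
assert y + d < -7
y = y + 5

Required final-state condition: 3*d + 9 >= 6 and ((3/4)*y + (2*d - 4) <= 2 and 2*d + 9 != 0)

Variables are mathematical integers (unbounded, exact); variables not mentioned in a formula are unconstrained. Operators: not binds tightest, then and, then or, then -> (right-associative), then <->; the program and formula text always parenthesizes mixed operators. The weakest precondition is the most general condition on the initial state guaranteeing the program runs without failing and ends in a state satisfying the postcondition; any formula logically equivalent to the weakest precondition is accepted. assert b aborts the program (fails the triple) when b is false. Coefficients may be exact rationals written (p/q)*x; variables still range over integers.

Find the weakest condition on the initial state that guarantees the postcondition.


Working backward. After the program, the postcondition 3*d + 9 >= 6 and ((3/4)*y + (2*d - 4) <= 2 and 2*d + 9 != 0) must hold; in canonical form it is 3*d >= -3 and 2*d + (3/4)*y <= 6 and 2*d != -9.
Before y := y + 5: 3*d >= -3 and 2*d + (3/4)*y <= 9/4 and 2*d != -9
Before assert y + d < -7: d + y < -7 and 3*d >= -3 and 2*d + (3/4)*y <= 9/4 and 2*d != -9
Before skip: d + y < -7 and 3*d >= -3 and 2*d + (3/4)*y <= 9/4 and 2*d != -9
Before y := 2*y + 2: d + 2*y < -9 and 3*d >= -3 and 2*d + (3/2)*y <= 3/4 and 2*d != -9
Answer: WP = d + 2*y < -9 and 3*d >= -3 and 2*d + (3/2)*y <= 3/4 and 2*d != -9


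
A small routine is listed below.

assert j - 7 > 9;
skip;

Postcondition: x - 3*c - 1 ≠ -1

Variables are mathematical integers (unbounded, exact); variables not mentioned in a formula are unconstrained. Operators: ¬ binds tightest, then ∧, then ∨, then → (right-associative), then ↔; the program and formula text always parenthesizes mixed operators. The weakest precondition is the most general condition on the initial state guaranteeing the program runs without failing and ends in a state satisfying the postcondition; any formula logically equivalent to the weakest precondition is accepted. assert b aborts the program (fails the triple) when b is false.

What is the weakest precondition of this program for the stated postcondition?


Working backward. After the program, the postcondition x - 3*c - 1 ≠ -1 must hold; in canonical form it is x ≠ 3*c.
Before skip: x ≠ 3*c
Before assert j - 7 > 9: j > 16 ∧ x ≠ 3*c
Answer: WP = j > 16 ∧ x ≠ 3*c
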